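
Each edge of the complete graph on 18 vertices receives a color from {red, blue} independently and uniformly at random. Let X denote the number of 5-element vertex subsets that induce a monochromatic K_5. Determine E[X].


Let X = Σ_S X_S over the C(18, 5) = 8568 subsets S of size 5, where X_S = 1 if the K_5 on S is monochromatic.
For a fixed S, the K_5 on S has C(5, 2) = 10 edges. P[all 10 edges red] = (1/2)^10, and likewise for blue, so P[monochromatic] = 2·(1/2)^10 = 2^{1 − 10} = 1/512.
Summing: E[X] = C(18, 5) · 2^{1 − 10} = 8568 · 1/512 = 1071/64.
Numerically: E[X] ≈ 16.7344.

E[X] = C(18,5)·2^(1−C(5,2)) = 1071/64 ≈ 16.7344.


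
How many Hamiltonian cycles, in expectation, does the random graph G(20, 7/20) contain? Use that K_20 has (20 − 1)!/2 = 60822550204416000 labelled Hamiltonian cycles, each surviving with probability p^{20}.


K_20 has (20 − 1)!/2 = 60822550204416000 labelled Hamiltonian cycles.
For each such Hamiltonian cycle H, let X_H = 1 if all 20 edges of H are present in G. Then P[X_H = 1] = p^{20} = (7/20)^{20} = 79792266297612001/104857600000000000000000000.
By linearity: E[X] = Σ_H E[X_H] = 60822550204416000 · p^{20} = 60822550204416000 · 79792266297612001/104857600000000000000000000 = 1184855742873690605203907421/25600000000000000000.
Numerically: E[X] ≈ 4.62834e+07.

E[X] = 60822550204416000 · (7/20)^{20} = 1184855742873690605203907421/25600000000000000000 ≈ 4.62834e+07.


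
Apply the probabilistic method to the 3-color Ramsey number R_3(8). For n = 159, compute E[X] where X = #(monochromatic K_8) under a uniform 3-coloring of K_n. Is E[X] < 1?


E[X] = C(159, 8) · 3^{1 − 28} = 8471208603429 · 3^{−27} = 8471208603429/7625597484987.
As a reduced fraction: E[X] = 941245400381/847288609443 ≈ 1.1109.
Is E[X] < 1? NO.
Since E[X] ≥ 1, the first-moment bound is inconclusive at n = 159; it does NOT by itself certify R_3(8) > 159.

E[X] = 941245400381/847288609443 ≈ 1.1109; E[X] ≥ 1; first-moment method inconclusive here.


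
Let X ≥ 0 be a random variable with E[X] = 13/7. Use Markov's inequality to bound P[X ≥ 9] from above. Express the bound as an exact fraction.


μ = E[X] = 13/7, a = 9.
Markov: P[X ≥ 9] ≤ μ/a = (13/7)/9 = 13/63.
Numerically: ≈ 0.20635.
(Since a = 9 > μ = 1.85714, the bound 13/63 is < 1 and informative.)

P[X ≥ 9] ≤ 13/63 ≈ 0.20635.


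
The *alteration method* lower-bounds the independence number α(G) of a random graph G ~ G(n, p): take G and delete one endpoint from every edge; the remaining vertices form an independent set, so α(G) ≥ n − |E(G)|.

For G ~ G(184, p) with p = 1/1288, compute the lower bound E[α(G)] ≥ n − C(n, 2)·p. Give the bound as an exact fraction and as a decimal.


E[|E(G)|] = C(184, 2)·p = 16836 · (1/1288) = 183/14.
E[α(G)] ≥ n − E[|E(G)|] = 184 − 183/14 = 2393/14.
Numerically: ≈ 170.9286.
(This is only a lower bound; the true E[α(G)] may be larger.)

E[α(G)] ≥ 2393/14 ≈ 170.9286.


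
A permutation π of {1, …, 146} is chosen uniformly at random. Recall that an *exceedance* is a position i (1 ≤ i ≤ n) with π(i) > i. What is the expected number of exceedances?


Write X = Σ_{i=1}^{146} X_i, where X_i = 1_{π(i) > i}.
For each fixed i, π(i) is uniform over {1, …, 146} (marginal of a uniform permutation), so P[π(i) > i] = (n − i)/n. Summing: Σ_{i=1}^{146} (n − i)/n = (0 + 1 + … + 145)/146 = 146(146 − 1)/(2·146) = (146 − 1)/2.
Hence E[X] = Σ_{i=1}^{146} (146 − i)/146 = 145/2 ≈ 72.5000.

E[X] = 145/2 = 72.5000.


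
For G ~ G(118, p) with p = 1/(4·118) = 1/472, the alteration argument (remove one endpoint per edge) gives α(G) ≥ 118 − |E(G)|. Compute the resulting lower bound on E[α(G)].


E[|E(G)|] = C(118, 2)·p = 6903 · (1/472) = 117/8.
E[α(G)] ≥ n − E[|E(G)|] = 118 − 117/8 = 827/8.
Numerically: ≈ 103.375.
(This is only a lower bound; the true E[α(G)] may be larger.)

E[α(G)] ≥ 827/8 ≈ 103.375.


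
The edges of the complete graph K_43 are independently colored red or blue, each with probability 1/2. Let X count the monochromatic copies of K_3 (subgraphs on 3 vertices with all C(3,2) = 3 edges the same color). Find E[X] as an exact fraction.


Let X = Σ_S X_S over the C(43, 3) = 12341 subsets S of size 3, where X_S = 1 if the K_3 on S is monochromatic.
For a fixed S, the K_3 on S has C(3, 2) = 3 edges. P[all 3 edges red] = (1/2)^3, and likewise for blue, so P[monochromatic] = 2·(1/2)^3 = 2^{1 − 3} = 1/4.
By linearity: E[X] = C(43, 3) · 2^{1 − 3} = 12341 · 1/4 = 12341/4.
Numerically: E[X] ≈ 3085.250.

E[X] = C(43,3)·2^(1−C(3,2)) = 12341/4 ≈ 3085.250.


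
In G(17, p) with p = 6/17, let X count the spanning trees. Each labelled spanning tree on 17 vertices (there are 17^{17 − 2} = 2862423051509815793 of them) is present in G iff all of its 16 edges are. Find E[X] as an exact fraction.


K_17 has 17^{17 − 2} = 2862423051509815793 labelled spanning trees.
For each such spanning tree H, let X_H = 1 if all 16 edges of H are present in G. Then P[X_H = 1] = p^{16} = (6/17)^{16} = 2821109907456/48661191875666868481.
By linearity of expectation: E[X] = Σ_H E[X_H] = 2862423051509815793 · p^{16} = 2862423051509815793 · 2821109907456/48661191875666868481 = 2821109907456/17.
Numerically: E[X] ≈ 1.65948e+11.

E[X] = 2862423051509815793 · (6/17)^{16} = 2821109907456/17 ≈ 1.65948e+11.


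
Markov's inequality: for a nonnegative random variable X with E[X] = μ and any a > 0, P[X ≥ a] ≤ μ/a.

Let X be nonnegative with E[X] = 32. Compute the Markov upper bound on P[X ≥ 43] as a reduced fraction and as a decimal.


μ = E[X] = 32, a = 43.
Markov: P[X ≥ 43] ≤ μ/a = (32)/43 = 32/43.
Numerically: ≈ 0.7442.
(Since a = 43 > μ = 32.0000, the bound 32/43 is < 1 and informative.)

P[X ≥ 43] ≤ 32/43 ≈ 0.7442.


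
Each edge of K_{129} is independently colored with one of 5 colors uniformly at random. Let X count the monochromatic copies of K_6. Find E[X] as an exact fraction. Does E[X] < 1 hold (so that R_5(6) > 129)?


E[X] = C(129, 6) · 5^{1 − 15} = 5688177600 · 5^{−14} = 5688177600/6103515625.
As a reduced fraction: E[X] = 227527104/244140625 ≈ 0.9319510.
Is E[X] < 1? YES.
Since E[X] < 1, there exists a 5-coloring of K_{129} with no monochromatic K_6; hence R_5(6) > 129.

E[X] = 227527104/244140625 ≈ 0.9319510; E[X] < 1, so R_5(6) > 129.


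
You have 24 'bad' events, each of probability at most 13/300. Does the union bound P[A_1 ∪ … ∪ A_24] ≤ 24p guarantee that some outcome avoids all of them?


Union bound: P[∪_{i=1}^{24} A_i] ≤ Σ_i P[A_i] ≤ 24·p = 24·(13/300) = 26/25.
Numerically: 26/25 ≈ 1.040.
Is 26/25 < 1? NO.
Since the bound 26/25 is ≥ 1, the union bound is uninformative here; it does NOT by itself certify existence.

24·p = 26/25 ≈ 1.040; existence NOT certified by the union bound.


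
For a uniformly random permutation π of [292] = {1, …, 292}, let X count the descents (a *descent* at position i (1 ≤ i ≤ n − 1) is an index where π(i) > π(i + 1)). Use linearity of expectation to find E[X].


Write X = Σ X_I over i = 1, …, 291, with X_I the indicator of one descent.
There are 291 indicators.
For each fixed i, the pair (π(i), π(i+1)) is a uniformly random ordered pair of distinct values from {1, …, 292}; by symmetry P[π(i) > π(i+1)] = 1/2.
By linearity: E[X] = 291 · (1/2) = (292 − 1) · (1/2) = 291/2 ≈ 145.5000.

E[X] = 291/2 = 145.5000.


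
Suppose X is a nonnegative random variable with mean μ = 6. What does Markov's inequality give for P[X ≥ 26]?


μ = E[X] = 6, a = 26.
Markov: P[X ≥ 26] ≤ μ/a = (6)/26 = 3/13.
Numerically: ≈ 0.2308.
(Since a = 26 > μ = 6.0000, the bound 3/13 is < 1 and informative.)

P[X ≥ 26] ≤ 3/13 ≈ 0.2308.


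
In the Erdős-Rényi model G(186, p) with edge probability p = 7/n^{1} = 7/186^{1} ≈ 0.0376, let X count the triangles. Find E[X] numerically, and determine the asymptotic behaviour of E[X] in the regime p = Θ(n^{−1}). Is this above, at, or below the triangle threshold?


Number of potential triangles: C(186, 3) = 1055240.
Each occurs with probability p³ ≈ (0.0376)³ ≈ 5.33034e-05.
By linearity: E[X] = C(186, 3)·p³ ≈ 1055240 · 5.33034e-05 ≈ 56.248.
Here α = 1, so p = 7/n is exactly at the triangle threshold p ~ 1/n. Asymptotically E[X] → c³/6 = 7³/6 = 343/6 ≈ 57.167, a bounded constant. In this regime the triangle count is asymptotically Poisson(c³/6).

E[X] ≈ 56.248; in regime p = Θ(1/n^{1}) E[X] stays bounded (at the triangle threshold p ~ 1/n).


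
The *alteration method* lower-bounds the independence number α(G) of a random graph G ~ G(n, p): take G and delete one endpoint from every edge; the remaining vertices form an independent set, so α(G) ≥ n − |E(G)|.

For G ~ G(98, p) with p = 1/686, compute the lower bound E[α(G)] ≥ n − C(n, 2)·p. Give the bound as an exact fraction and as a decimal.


E[|E(G)|] = C(98, 2)·p = 4753 · (1/686) = 97/14.
E[α(G)] ≥ n − E[|E(G)|] = 98 − 97/14 = 1275/14.
Numerically: ≈ 91.07143.
(This is only a lower bound; the true E[α(G)] may be larger.)

E[α(G)] ≥ 1275/14 ≈ 91.07143.


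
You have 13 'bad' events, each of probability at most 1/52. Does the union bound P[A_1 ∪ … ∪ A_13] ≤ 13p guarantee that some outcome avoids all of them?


Union bound: P[∪_{i=1}^{13} A_i] ≤ Σ_i P[A_i] ≤ 13·p = 13·(1/52) = 1/4.
Numerically: 1/4 ≈ 0.250.
Is 1/4 < 1? YES.
Since P[∪ A_i] ≤ 1/4 < 1, the complement has P[∩ A_i^c] ≥ 1 − 1/4 = 3/4 > 0, so some outcome avoids every A_i.

13·p = 1/4 ≈ 0.250; existence CERTIFIED by the union bound.


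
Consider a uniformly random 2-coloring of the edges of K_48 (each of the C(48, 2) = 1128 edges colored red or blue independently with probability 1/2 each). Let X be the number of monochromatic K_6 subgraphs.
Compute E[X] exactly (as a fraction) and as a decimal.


Let X = Σ_S X_S over the C(48, 6) = 12271512 subsets S of size 6, where X_S = 1 if the K_6 on S is monochromatic.
For a fixed S, the K_6 on S has C(6, 2) = 15 edges. P[all 15 edges red] = (1/2)^15, and likewise for blue, so P[monochromatic] = 2·(1/2)^15 = 2^{1 − 15} = 1/16384.
Summing: E[X] = C(48, 6) · 2^{1 − 15} = 12271512 · 1/16384 = 1533939/2048.
Numerically: E[X] ≈ 748.9937.

E[X] = C(48,6)·2^(1−C(6,2)) = 1533939/2048 ≈ 748.9937.


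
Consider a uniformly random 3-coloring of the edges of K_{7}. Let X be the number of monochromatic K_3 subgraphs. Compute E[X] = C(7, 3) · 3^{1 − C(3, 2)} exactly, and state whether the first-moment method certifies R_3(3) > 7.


E[X] = C(7, 3) · 3^{1 − 3} = 35 · 3^{−2} = 35/9.
As a reduced fraction: E[X] = 35/9 ≈ 3.88889.
Is E[X] < 1? NO.
Since E[X] ≥ 1, the first-moment bound is inconclusive at n = 7; it does NOT by itself certify R_3(3) > 7.

E[X] = 35/9 ≈ 3.88889; E[X] ≥ 1; first-moment method inconclusive here.


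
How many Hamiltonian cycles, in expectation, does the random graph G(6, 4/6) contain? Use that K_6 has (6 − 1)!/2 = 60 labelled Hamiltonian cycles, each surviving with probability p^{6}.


K_6 has (6 − 1)!/2 = 60 labelled Hamiltonian cycles.
For each such Hamiltonian cycle H, let X_H = 1 if all 6 edges of H are present in G. Then P[X_H = 1] = p^{6} = (2/3)^{6} = 64/729.
By linearity: E[X] = Σ_H E[X_H] = 60 · p^{6} = 60 · 64/729 = 1280/243.
Numerically: E[X] ≈ 5.27.

E[X] = 60 · (2/3)^{6} = 1280/243 ≈ 5.27.


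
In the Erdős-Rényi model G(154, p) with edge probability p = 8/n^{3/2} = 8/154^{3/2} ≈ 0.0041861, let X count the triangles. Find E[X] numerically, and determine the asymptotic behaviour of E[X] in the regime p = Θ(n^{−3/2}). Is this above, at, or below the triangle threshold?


Number of potential triangles: C(154, 3) = 596904.
Each occurs with probability p³ ≈ (0.0041861)³ ≈ 7.3354493e-08.
By linearity: E[X] = C(154, 3)·p³ ≈ 596904 · 7.3354493e-08 ≈ 0.04379.
Since α = 3/2 > 1, p = c/n^{3/2} = o(1/n) is below the triangle threshold p ~ 1/n. Asymptotically E[X] ~ (c³/6)·n^{3(1−α)} = (8³/6)·n^{-1.5} → 0, so by Markov's inequality G has no triangles w.h.p.

E[X] ≈ 0.04379; in regime p = Θ(1/n^{3/2}) E[X] tends to 0 (below the triangle threshold p ~ 1/n).


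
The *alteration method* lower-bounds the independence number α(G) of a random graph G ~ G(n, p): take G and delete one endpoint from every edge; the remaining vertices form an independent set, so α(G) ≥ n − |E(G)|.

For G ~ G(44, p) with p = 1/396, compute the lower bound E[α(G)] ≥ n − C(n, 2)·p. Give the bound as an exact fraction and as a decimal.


E[|E(G)|] = C(44, 2)·p = 946 · (1/396) = 43/18.
E[α(G)] ≥ n − E[|E(G)|] = 44 − 43/18 = 749/18.
Numerically: ≈ 41.61111.
(This is only a lower bound; the true E[α(G)] may be larger.)

E[α(G)] ≥ 749/18 ≈ 41.61111.


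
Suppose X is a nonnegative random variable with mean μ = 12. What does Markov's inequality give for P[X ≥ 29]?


μ = E[X] = 12, a = 29.
Markov: P[X ≥ 29] ≤ μ/a = (12)/29 = 12/29.
Numerically: ≈ 0.4138.
(Since a = 29 > μ = 12.0000, the bound 12/29 is < 1 and informative.)

P[X ≥ 29] ≤ 12/29 ≈ 0.4138.


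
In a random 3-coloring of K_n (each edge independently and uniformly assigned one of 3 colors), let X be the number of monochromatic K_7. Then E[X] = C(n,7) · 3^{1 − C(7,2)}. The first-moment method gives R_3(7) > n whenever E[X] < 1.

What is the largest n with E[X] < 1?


We need C(n, 7) · 3^{1 − 21} < 1, i.e. C(n, 7) < 3^{21 − 1} = 3486784401.
Check values of n near the boundary:
  n = 80: C(80, 7) = 3176716400; 3176716400 < 3486784401? YES
  n = 81: C(81, 7) = 3477216600; 3477216600 < 3486784401? YES
  n = 82: C(82, 7) = 3801756816; 3801756816 < 3486784401? NO
  n = 83: C(83, 7) = 4151918628; 4151918628 < 3486784401? NO
The largest n with C(n, 7) < 3486784401 is n = 81 (where E[X] = 42928600/43046721 ≈ 0.997). Hence R_3(7) > 81, i.e. R_3(7) ≥ 82.

Largest n = 81; hence R_3(7) > 81.


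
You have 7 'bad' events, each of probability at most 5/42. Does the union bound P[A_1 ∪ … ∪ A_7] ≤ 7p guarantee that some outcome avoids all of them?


Union bound: P[∪_{i=1}^{7} A_i] ≤ Σ_i P[A_i] ≤ 7·p = 7·(5/42) = 5/6.
Numerically: 5/6 ≈ 0.8333333.
Is 5/6 < 1? YES.
Since P[∪ A_i] ≤ 5/6 < 1, the complement has P[∩ A_i^c] ≥ 1 − 5/6 = 1/6 > 0, so some outcome avoids every A_i.

7·p = 5/6 ≈ 0.8333333; existence CERTIFIED by the union bound.


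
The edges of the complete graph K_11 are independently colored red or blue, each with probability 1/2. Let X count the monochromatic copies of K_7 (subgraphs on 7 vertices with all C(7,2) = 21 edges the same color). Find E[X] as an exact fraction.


Let X = Σ_S X_S over the C(11, 7) = 330 subsets S of size 7, where X_S = 1 if the K_7 on S is monochromatic.
For a fixed S, the K_7 on S has C(7, 2) = 21 edges. P[all 21 edges red] = (1/2)^21, and likewise for blue, so P[monochromatic] = 2·(1/2)^21 = 2^{1 − 21} = 1/1048576.
By linearity: E[X] = C(11, 7) · 2^{1 − 21} = 330 · 1/1048576 = 165/524288.
Numerically: E[X] ≈ 0.00031.

E[X] = C(11,7)·2^(1−C(7,2)) = 165/524288 ≈ 0.00031.


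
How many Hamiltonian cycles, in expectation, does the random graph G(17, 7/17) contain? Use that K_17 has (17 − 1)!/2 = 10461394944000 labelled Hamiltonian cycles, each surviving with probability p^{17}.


K_17 has (17 − 1)!/2 = 10461394944000 labelled Hamiltonian cycles.
For each such Hamiltonian cycle H, let X_H = 1 if all 17 edges of H are present in G. Then P[X_H = 1] = p^{17} = (7/17)^{17} = 232630513987207/827240261886336764177.
By linearity: E[X] = Σ_H E[X_H] = 10461394944000 · p^{17} = 10461394944000 · 232630513987207/827240261886336764177 = 2433639682845888590481408000/827240261886336764177.
Numerically: E[X] ≈ 2.94188e+06.

E[X] = 10461394944000 · (7/17)^{17} = 2433639682845888590481408000/827240261886336764177 ≈ 2.94188e+06.


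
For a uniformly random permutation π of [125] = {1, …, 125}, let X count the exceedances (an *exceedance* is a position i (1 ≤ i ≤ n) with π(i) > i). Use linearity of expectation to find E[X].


Write X = Σ_{i=1}^{125} X_i, where X_i = 1_{π(i) > i}.
For each fixed i, π(i) is uniform over {1, …, 125} (marginal of a uniform permutation), so P[π(i) > i] = (n − i)/n. Summing: Σ_{i=1}^{125} (n − i)/n = (0 + 1 + … + 124)/125 = 125(125 − 1)/(2·125) = (125 − 1)/2.
Hence E[X] = Σ_{i=1}^{125} (125 − i)/125 = 62 ≈ 62.00000.

E[X] = 62 = 62.00000.


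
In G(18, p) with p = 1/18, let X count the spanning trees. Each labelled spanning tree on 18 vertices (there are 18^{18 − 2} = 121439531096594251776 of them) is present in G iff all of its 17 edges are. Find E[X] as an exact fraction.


K_18 has 18^{18 − 2} = 121439531096594251776 labelled spanning trees.
For each such spanning tree H, let X_H = 1 if all 17 edges of H are present in G. Then P[X_H = 1] = p^{17} = (1/18)^{17} = 1/2185911559738696531968.
By linearity of expectation: E[X] = Σ_H E[X_H] = 121439531096594251776 · p^{17} = 121439531096594251776 · 1/2185911559738696531968 = 1/18.
Numerically: E[X] ≈ 0.05556.

E[X] = 121439531096594251776 · (1/18)^{17} = 1/18 ≈ 0.05556.


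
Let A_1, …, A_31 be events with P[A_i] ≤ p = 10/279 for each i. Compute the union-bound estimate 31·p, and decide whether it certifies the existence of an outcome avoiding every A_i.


Union bound: P[∪_{i=1}^{31} A_i] ≤ Σ_i P[A_i] ≤ 31·p = 31·(10/279) = 10/9.
Numerically: 10/9 ≈ 1.111.
Is 10/9 < 1? NO.
Since the bound 10/9 is ≥ 1, the union bound is uninformative here; it does NOT by itself certify existence.

31·p = 10/9 ≈ 1.111; existence NOT certified by the union bound.


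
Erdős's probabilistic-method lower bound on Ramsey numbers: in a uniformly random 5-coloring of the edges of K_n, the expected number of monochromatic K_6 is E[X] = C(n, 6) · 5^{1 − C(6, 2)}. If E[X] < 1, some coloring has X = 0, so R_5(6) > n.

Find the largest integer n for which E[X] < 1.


We need C(n, 6) · 5^{1 − 15} < 1, i.e. C(n, 6) < 5^{15 − 1} = 6103515625.
Check values of n near the boundary:
  n = 126: C(126, 6) = 4925156775; 4925156775 < 6103515625? YES
  n = 127: C(127, 6) = 5169379425; 5169379425 < 6103515625? YES
  n = 128: C(128, 6) = 5423611200; 5423611200 < 6103515625? YES
  n = 129: C(129, 6) = 5688177600; 5688177600 < 6103515625? YES
  n = 130: C(130, 6) = 5963412000; 5963412000 < 6103515625? YES
  n = 131: C(131, 6) = 6249655776; 6249655776 < 6103515625? NO
The largest n with C(n, 6) < 6103515625 is n = 130 (where E[X] = 47707296/48828125 ≈ 0.9770454). Hence R_5(6) > 130, i.e. R_5(6) ≥ 131.

Largest n = 130; hence R_5(6) > 130.


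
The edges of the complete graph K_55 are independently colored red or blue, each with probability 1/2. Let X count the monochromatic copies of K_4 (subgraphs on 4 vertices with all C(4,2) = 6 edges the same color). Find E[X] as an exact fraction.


Let X = Σ_S X_S over the C(55, 4) = 341055 subsets S of size 4, where X_S = 1 if the K_4 on S is monochromatic.
For a fixed S, the K_4 on S has C(4, 2) = 6 edges. P[all 6 edges red] = (1/2)^6, and likewise for blue, so P[monochromatic] = 2·(1/2)^6 = 2^{1 − 6} = 1/32.
Summing: E[X] = C(55, 4) · 2^{1 − 6} = 341055 · 1/32 = 341055/32.
Numerically: E[X] ≈ 10657.968750.

E[X] = C(55,4)·2^(1−C(4,2)) = 341055/32 ≈ 10657.968750.


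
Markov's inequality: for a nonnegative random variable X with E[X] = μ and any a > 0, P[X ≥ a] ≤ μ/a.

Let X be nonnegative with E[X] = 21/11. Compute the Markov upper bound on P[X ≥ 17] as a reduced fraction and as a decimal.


μ = E[X] = 21/11, a = 17.
Markov: P[X ≥ 17] ≤ μ/a = (21/11)/17 = 21/187.
Numerically: ≈ 0.1123.
(Since a = 17 > μ = 1.9091, the bound 21/187 is < 1 and informative.)

P[X ≥ 17] ≤ 21/187 ≈ 0.1123.


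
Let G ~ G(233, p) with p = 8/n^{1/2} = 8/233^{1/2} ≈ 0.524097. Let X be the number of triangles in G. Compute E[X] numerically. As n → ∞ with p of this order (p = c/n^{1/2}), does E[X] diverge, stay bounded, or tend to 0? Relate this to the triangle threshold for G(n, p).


Number of potential triangles: C(233, 3) = 2081156.
Each occurs with probability p³ ≈ (0.524097)³ ≈ 1.43958091e-01.
By linearity: E[X] = C(233, 3)·p³ ≈ 2081156 · 1.43958091e-01 ≈ 299599.245186.
Since α = 1/2 < 1, p = c/n^{1/2} ≫ 1/n is above the triangle threshold p ~ 1/n. Asymptotically E[X] ~ (c³/6)·n^{3(1−α)} = (8³/6)·n^{1.5} → ∞; triangles are abundant w.h.p.

E[X] ≈ 299599.245186; in regime p = Θ(1/n^{1/2}) E[X] diverges (above the triangle threshold p ~ 1/n).


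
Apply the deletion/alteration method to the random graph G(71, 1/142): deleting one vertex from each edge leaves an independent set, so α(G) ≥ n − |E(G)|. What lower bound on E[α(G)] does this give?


E[|E(G)|] = C(71, 2)·p = 2485 · (1/142) = 35/2.
E[α(G)] ≥ n − E[|E(G)|] = 71 − 35/2 = 107/2.
Numerically: ≈ 53.50000.
(This is only a lower bound; the true E[α(G)] may be larger.)

E[α(G)] ≥ 107/2 ≈ 53.50000.


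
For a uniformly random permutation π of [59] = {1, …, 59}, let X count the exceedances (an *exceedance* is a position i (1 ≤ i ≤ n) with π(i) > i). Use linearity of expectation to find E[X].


Write X = Σ_{i=1}^{59} X_i, where X_i = 1_{π(i) > i}.
For each fixed i, π(i) is uniform over {1, …, 59} (marginal of a uniform permutation), so P[π(i) > i] = (n − i)/n. Summing: Σ_{i=1}^{59} (n − i)/n = (0 + 1 + … + 58)/59 = 59(59 − 1)/(2·59) = (59 − 1)/2.
Hence E[X] = Σ_{i=1}^{59} (59 − i)/59 = 29 ≈ 29.000000.

E[X] = 29 = 29.000000.


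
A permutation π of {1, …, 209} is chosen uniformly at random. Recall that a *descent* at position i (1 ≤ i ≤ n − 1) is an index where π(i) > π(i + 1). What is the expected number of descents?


Write X = Σ X_I over i = 1, …, 208, with X_I the indicator of one descent.
There are 208 indicators.
For each fixed i, the pair (π(i), π(i+1)) is a uniformly random ordered pair of distinct values from {1, …, 209}; by symmetry P[π(i) > π(i+1)] = 1/2.
By linearity: E[X] = 208 · (1/2) = (209 − 1) · (1/2) = 104 ≈ 104.0000.

E[X] = 104 = 104.0000.


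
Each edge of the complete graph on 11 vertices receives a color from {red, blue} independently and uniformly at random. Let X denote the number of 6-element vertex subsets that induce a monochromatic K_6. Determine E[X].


Let X = Σ_S X_S over the C(11, 6) = 462 subsets S of size 6, where X_S = 1 if the K_6 on S is monochromatic.
For a fixed S, the K_6 on S has C(6, 2) = 15 edges. P[all 15 edges red] = (1/2)^15, and likewise for blue, so P[monochromatic] = 2·(1/2)^15 = 2^{1 − 15} = 1/16384.
By linearity of expectation: E[X] = C(11, 6) · 2^{1 − 15} = 462 · 1/16384 = 231/8192.
Numerically: E[X] ≈ 0.02820.

E[X] = C(11,6)·2^(1−C(6,2)) = 231/8192 ≈ 0.02820.


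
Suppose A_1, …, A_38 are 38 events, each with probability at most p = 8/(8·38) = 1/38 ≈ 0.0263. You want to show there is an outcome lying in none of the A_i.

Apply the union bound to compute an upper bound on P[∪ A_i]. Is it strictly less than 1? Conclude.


Union bound: P[∪_{i=1}^{38} A_i] ≤ Σ_i P[A_i] ≤ 38·p = 38·(1/38) = 1.
Numerically: 1 ≈ 1.0000.
Is 1 < 1? NO.
Since the bound 1 is ≥ 1, the union bound is uninformative here; it does NOT by itself certify existence.

38·p = 1 ≈ 1.0000; existence NOT certified by the union bound.


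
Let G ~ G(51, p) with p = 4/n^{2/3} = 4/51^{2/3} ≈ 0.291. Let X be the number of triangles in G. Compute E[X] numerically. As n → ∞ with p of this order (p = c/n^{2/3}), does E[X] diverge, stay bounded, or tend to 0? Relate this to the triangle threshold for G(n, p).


Number of potential triangles: C(51, 3) = 20825.
Each occurs with probability p³ ≈ (0.291)³ ≈ 2.46059e-02.
By linearity: E[X] = C(51, 3)·p³ ≈ 20825 · 2.46059e-02 ≈ 512.418.
Since α = 2/3 < 1, p = c/n^{2/3} ≫ 1/n is above the triangle threshold p ~ 1/n. Asymptotically E[X] ~ (c³/6)·n^{3(1−α)} = (4³/6)·n^{1} → ∞; triangles are abundant w.h.p.

E[X] ≈ 512.418; in regime p = Θ(1/n^{2/3}) E[X] diverges (above the triangle threshold p ~ 1/n).


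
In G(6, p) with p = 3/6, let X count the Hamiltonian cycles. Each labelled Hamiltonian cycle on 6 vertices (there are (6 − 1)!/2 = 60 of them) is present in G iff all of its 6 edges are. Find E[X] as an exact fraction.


K_6 has (6 − 1)!/2 = 60 labelled Hamiltonian cycles.
For each such Hamiltonian cycle H, let X_H = 1 if all 6 edges of H are present in G. Then P[X_H = 1] = p^{6} = (1/2)^{6} = 1/64.
By linearity of expectation: E[X] = Σ_H E[X_H] = 60 · p^{6} = 60 · 1/64 = 15/16.
Numerically: E[X] ≈ 0.938.

E[X] = 60 · (1/2)^{6} = 15/16 ≈ 0.938.


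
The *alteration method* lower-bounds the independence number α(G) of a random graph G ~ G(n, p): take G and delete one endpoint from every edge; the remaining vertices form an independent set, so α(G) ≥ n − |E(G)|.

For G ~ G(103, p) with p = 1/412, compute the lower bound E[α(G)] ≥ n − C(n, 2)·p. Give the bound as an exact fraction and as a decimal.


E[|E(G)|] = C(103, 2)·p = 5253 · (1/412) = 51/4.
E[α(G)] ≥ n − E[|E(G)|] = 103 − 51/4 = 361/4.
Numerically: ≈ 90.2500.
(This is only a lower bound; the true E[α(G)] may be larger.)

E[α(G)] ≥ 361/4 ≈ 90.2500.


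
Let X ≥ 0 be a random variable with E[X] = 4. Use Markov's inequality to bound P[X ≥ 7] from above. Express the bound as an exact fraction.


μ = E[X] = 4, a = 7.
Markov: P[X ≥ 7] ≤ μ/a = (4)/7 = 4/7.
Numerically: ≈ 0.571.
(Since a = 7 > μ = 4.000, the bound 4/7 is < 1 and informative.)

P[X ≥ 7] ≤ 4/7 ≈ 0.571.


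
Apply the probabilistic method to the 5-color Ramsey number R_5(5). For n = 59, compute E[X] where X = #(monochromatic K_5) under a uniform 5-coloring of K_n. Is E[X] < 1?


E[X] = C(59, 5) · 5^{1 − 10} = 5006386 · 5^{−9} = 5006386/1953125.
As a reduced fraction: E[X] = 5006386/1953125 ≈ 2.563270.
Is E[X] < 1? NO.
Since E[X] ≥ 1, the first-moment bound is inconclusive at n = 59; it does NOT by itself certify R_5(5) > 59.

E[X] = 5006386/1953125 ≈ 2.563270; E[X] ≥ 1; first-moment method inconclusive here.


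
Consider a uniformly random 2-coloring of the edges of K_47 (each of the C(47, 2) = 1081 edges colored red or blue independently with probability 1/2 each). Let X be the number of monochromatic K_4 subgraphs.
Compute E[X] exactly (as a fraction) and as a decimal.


Let X = Σ_S X_S over the C(47, 4) = 178365 subsets S of size 4, where X_S = 1 if the K_4 on S is monochromatic.
For a fixed S, the K_4 on S has C(4, 2) = 6 edges. P[all 6 edges red] = (1/2)^6, and likewise for blue, so P[monochromatic] = 2·(1/2)^6 = 2^{1 − 6} = 1/32.
Summing: E[X] = C(47, 4) · 2^{1 − 6} = 178365 · 1/32 = 178365/32.
Numerically: E[X] ≈ 5573.906.

E[X] = C(47,4)·2^(1−C(4,2)) = 178365/32 ≈ 5573.906.


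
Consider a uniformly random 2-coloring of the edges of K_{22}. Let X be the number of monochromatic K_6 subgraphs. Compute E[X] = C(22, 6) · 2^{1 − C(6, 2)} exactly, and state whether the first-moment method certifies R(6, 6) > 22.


E[X] = C(22, 6) · 2^{1 − 15} = 74613 · 2^{−14} = 74613/16384.
As a reduced fraction: E[X] = 74613/16384 ≈ 4.5540.
Is E[X] < 1? NO.
Since E[X] ≥ 1, the first-moment bound is inconclusive at n = 22; it does NOT by itself certify R(6, 6) > 22.

E[X] = 74613/16384 ≈ 4.5540; E[X] ≥ 1; first-moment method inconclusive here.


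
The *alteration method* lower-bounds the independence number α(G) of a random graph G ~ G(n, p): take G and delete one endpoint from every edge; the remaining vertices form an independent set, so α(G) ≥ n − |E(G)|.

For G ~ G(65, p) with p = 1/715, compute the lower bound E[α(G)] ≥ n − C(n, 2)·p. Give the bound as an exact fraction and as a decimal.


E[|E(G)|] = C(65, 2)·p = 2080 · (1/715) = 32/11.
E[α(G)] ≥ n − E[|E(G)|] = 65 − 32/11 = 683/11.
Numerically: ≈ 62.09091.
(This is only a lower bound; the true E[α(G)] may be larger.)

E[α(G)] ≥ 683/11 ≈ 62.09091.


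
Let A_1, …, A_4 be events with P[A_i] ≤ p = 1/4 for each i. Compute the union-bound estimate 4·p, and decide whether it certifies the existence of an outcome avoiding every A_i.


Union bound: P[∪_{i=1}^{4} A_i] ≤ Σ_i P[A_i] ≤ 4·p = 4·(1/4) = 1.
Numerically: 1 ≈ 1.0000.
Is 1 < 1? NO.
Since the bound 1 is ≥ 1, the union bound is uninformative here; it does NOT by itself certify existence.

4·p = 1 ≈ 1.0000; existence NOT certified by the union bound.


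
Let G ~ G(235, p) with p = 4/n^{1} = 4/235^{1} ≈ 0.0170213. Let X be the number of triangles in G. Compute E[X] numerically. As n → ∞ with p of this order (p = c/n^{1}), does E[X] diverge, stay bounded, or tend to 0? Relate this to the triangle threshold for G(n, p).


Number of potential triangles: C(235, 3) = 2135445.
Each occurs with probability p³ ≈ (0.0170213)³ ≈ 4.93146991e-06.
By linearity: E[X] = C(235, 3)·p³ ≈ 2135445 · 4.93146991e-06 ≈ 10.530883.
Here α = 1, so p = 4/n is exactly at the triangle threshold p ~ 1/n. Asymptotically E[X] → c³/6 = 4³/6 = 32/3 ≈ 10.666667, a bounded constant. In this regime the triangle count is asymptotically Poisson(c³/6).

E[X] ≈ 10.530883; in regime p = Θ(1/n^{1}) E[X] stays bounded (at the triangle threshold p ~ 1/n).


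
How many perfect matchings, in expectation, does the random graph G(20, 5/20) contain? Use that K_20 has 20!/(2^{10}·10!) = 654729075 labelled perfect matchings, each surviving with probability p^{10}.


K_20 has 20!/(2^{10}·10!) = 654729075 labelled perfect matchings.
For each such perfect matching H, let X_H = 1 if all 10 edges of H are present in G. Then P[X_H = 1] = p^{10} = (1/4)^{10} = 1/1048576.
Summing the indicators: E[X] = Σ_H E[X_H] = 654729075 · p^{10} = 654729075 · 1/1048576 = 654729075/1048576.
Numerically: E[X] ≈ 624.

E[X] = 654729075 · (1/4)^{10} = 654729075/1048576 ≈ 624.


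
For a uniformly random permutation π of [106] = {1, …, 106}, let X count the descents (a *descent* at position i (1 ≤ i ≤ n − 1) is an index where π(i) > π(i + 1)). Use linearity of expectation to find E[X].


Write X = Σ X_I over i = 1, …, 105, with X_I the indicator of one descent.
There are 105 indicators.
For each fixed i, the pair (π(i), π(i+1)) is a uniformly random ordered pair of distinct values from {1, …, 106}; by symmetry P[π(i) > π(i+1)] = 1/2.
By linearity: E[X] = 105 · (1/2) = (106 − 1) · (1/2) = 105/2 ≈ 52.500.

E[X] = 105/2 = 52.500.


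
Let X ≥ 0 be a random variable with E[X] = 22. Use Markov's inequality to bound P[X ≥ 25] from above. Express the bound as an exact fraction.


μ = E[X] = 22, a = 25.
Markov: P[X ≥ 25] ≤ μ/a = (22)/25 = 22/25.
Numerically: ≈ 0.88000.
(Since a = 25 > μ = 22.00000, the bound 22/25 is < 1 and informative.)

P[X ≥ 25] ≤ 22/25 ≈ 0.88000.


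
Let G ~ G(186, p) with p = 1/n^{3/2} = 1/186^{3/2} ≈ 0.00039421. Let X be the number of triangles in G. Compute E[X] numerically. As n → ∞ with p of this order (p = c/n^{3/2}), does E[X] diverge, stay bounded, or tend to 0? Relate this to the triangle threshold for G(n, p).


Number of potential triangles: C(186, 3) = 1055240.
Each occurs with probability p³ ≈ (0.00039421)³ ≈ 6.1262082e-11.
By linearity: E[X] = C(186, 3)·p³ ≈ 1055240 · 6.1262082e-11 ≈ 0.00006.
Since α = 3/2 > 1, p = c/n^{3/2} = o(1/n) is below the triangle threshold p ~ 1/n. Asymptotically E[X] ~ (c³/6)·n^{3(1−α)} = (1³/6)·n^{-1.5} → 0, so by Markov's inequality G has no triangles w.h.p.

E[X] ≈ 0.00006; in regime p = Θ(1/n^{3/2}) E[X] tends to 0 (below the triangle threshold p ~ 1/n).


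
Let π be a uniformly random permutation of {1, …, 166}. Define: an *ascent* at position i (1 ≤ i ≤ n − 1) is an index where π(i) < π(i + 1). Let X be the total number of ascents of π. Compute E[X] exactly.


Write X = Σ X_I over i = 1, …, 165, with X_I the indicator of one ascent.
There are 165 indicators.
For each fixed i, the pair (π(i), π(i+1)) is a uniformly random ordered pair of distinct values from {1, …, 166}; by symmetry P[π(i) < π(i+1)] = 1/2.
By linearity: E[X] = 165 · (1/2) = (166 − 1) · (1/2) = 165/2 ≈ 82.500000.

E[X] = 165/2 = 82.500000.


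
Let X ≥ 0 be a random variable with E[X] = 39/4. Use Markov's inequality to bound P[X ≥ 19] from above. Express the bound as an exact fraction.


μ = E[X] = 39/4, a = 19.
Markov: P[X ≥ 19] ≤ μ/a = (39/4)/19 = 39/76.
Numerically: ≈ 0.513158.
(Since a = 19 > μ = 9.750000, the bound 39/76 is < 1 and informative.)

P[X ≥ 19] ≤ 39/76 ≈ 0.513158.


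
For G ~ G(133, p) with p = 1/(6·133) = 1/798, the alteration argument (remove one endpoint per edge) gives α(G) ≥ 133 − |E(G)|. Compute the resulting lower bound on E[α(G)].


E[|E(G)|] = C(133, 2)·p = 8778 · (1/798) = 11.
E[α(G)] ≥ n − E[|E(G)|] = 133 − 11 = 122.
Numerically: ≈ 122.00000.
(This is only a lower bound; the true E[α(G)] may be larger.)

E[α(G)] ≥ 122 ≈ 122.00000.


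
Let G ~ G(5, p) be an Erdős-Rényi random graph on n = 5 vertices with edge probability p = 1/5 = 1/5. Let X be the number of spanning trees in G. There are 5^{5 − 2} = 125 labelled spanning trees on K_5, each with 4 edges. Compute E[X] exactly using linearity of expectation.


K_5 has 5^{5 − 2} = 125 labelled spanning trees.
For each such spanning tree H, let X_H = 1 if all 4 edges of H are present in G. Then P[X_H = 1] = p^{4} = (1/5)^{4} = 1/625.
By linearity: E[X] = Σ_H E[X_H] = 125 · p^{4} = 125 · 1/625 = 1/5.
Numerically: E[X] ≈ 0.2.

E[X] = 125 · (1/5)^{4} = 1/5 ≈ 0.2.


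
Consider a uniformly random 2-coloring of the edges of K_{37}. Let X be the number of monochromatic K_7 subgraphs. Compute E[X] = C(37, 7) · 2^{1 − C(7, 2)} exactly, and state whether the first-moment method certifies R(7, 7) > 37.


E[X] = C(37, 7) · 2^{1 − 21} = 10295472 · 2^{−20} = 10295472/1048576.
As a reduced fraction: E[X] = 643467/65536 ≈ 9.818527.
Is E[X] < 1? NO.
Since E[X] ≥ 1, the first-moment bound is inconclusive at n = 37; it does NOT by itself certify R(7, 7) > 37.

E[X] = 643467/65536 ≈ 9.818527; E[X] ≥ 1; first-moment method inconclusive here.


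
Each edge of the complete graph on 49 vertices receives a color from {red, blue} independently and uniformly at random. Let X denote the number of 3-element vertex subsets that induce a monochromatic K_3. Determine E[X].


Let X = Σ_S X_S over the C(49, 3) = 18424 subsets S of size 3, where X_S = 1 if the K_3 on S is monochromatic.
For a fixed S, the K_3 on S has C(3, 2) = 3 edges. P[all 3 edges red] = (1/2)^3, and likewise for blue, so P[monochromatic] = 2·(1/2)^3 = 2^{1 − 3} = 1/4.
By linearity of expectation: E[X] = C(49, 3) · 2^{1 − 3} = 18424 · 1/4 = 4606.
Numerically: E[X] ≈ 4606.0000.

E[X] = C(49,3)·2^(1−C(3,2)) = 4606 ≈ 4606.0000.


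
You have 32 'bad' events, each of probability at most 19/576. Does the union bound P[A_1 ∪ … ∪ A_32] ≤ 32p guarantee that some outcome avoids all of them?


Union bound: P[∪_{i=1}^{32} A_i] ≤ Σ_i P[A_i] ≤ 32·p = 32·(19/576) = 19/18.
Numerically: 19/18 ≈ 1.0556.
Is 19/18 < 1? NO.
Since the bound 19/18 is ≥ 1, the union bound is uninformative here; it does NOT by itself certify existence.

32·p = 19/18 ≈ 1.0556; existence NOT certified by the union bound.


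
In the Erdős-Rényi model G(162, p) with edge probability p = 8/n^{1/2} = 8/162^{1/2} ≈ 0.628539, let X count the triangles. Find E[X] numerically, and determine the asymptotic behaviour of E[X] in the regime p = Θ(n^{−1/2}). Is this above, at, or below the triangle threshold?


Number of potential triangles: C(162, 3) = 695520.
Each occurs with probability p³ ≈ (0.628539)³ ≈ 2.48311846e-01.
By linearity: E[X] = C(162, 3)·p³ ≈ 695520 · 2.48311846e-01 ≈ 172705.855368.
Since α = 1/2 < 1, p = c/n^{1/2} ≫ 1/n is above the triangle threshold p ~ 1/n. Asymptotically E[X] ~ (c³/6)·n^{3(1−α)} = (8³/6)·n^{1.5} → ∞; triangles are abundant w.h.p.

E[X] ≈ 172705.855368; in regime p = Θ(1/n^{1/2}) E[X] diverges (above the triangle threshold p ~ 1/n).


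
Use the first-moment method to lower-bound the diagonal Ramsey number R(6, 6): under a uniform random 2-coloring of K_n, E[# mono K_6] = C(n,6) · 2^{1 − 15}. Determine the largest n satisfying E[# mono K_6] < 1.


We need C(n, 6) · 2^{1 − 15} < 1, i.e. C(n, 6) < 2^{15 − 1} = 16384.
Check values of n near the boundary:
  n = 16: C(16, 6) = 8008; 8008 < 16384? YES
  n = 17: C(17, 6) = 12376; 12376 < 16384? YES
  n = 18: C(18, 6) = 18564; 18564 < 16384? NO
  n = 19: C(19, 6) = 27132; 27132 < 16384? NO
The largest n with C(n, 6) < 16384 is n = 17 (where E[X] = 1547/2048 ≈ 0.755371). Hence R(6, 6) > 17, i.e. R(6, 6) ≥ 18.

Largest n = 17; hence R(6, 6) > 17.


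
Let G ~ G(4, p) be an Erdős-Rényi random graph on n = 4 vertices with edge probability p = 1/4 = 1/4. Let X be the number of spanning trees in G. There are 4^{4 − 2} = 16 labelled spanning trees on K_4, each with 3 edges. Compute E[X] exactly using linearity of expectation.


K_4 has 4^{4 − 2} = 16 labelled spanning trees.
For each such spanning tree H, let X_H = 1 if all 3 edges of H are present in G. Then P[X_H = 1] = p^{3} = (1/4)^{3} = 1/64.
By linearity: E[X] = Σ_H E[X_H] = 16 · p^{3} = 16 · 1/64 = 1/4.
Numerically: E[X] ≈ 0.25.

E[X] = 16 · (1/4)^{3} = 1/4 ≈ 0.25.


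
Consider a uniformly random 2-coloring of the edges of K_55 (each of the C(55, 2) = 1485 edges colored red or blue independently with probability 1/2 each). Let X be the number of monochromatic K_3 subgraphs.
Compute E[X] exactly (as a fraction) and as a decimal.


Let X = Σ_S X_S over the C(55, 3) = 26235 subsets S of size 3, where X_S = 1 if the K_3 on S is monochromatic.
For a fixed S, the K_3 on S has C(3, 2) = 3 edges. P[all 3 edges red] = (1/2)^3, and likewise for blue, so P[monochromatic] = 2·(1/2)^3 = 2^{1 − 3} = 1/4.
By linearity: E[X] = C(55, 3) · 2^{1 − 3} = 26235 · 1/4 = 26235/4.
Numerically: E[X] ≈ 6558.75000.

E[X] = C(55,3)·2^(1−C(3,2)) = 26235/4 ≈ 6558.75000.


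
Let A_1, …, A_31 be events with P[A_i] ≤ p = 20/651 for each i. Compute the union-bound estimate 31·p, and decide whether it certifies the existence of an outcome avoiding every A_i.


Union bound: P[∪_{i=1}^{31} A_i] ≤ Σ_i P[A_i] ≤ 31·p = 31·(20/651) = 20/21.
Numerically: 20/21 ≈ 0.952381.
Is 20/21 < 1? YES.
Since P[∪ A_i] ≤ 20/21 < 1, the complement has P[∩ A_i^c] ≥ 1 − 20/21 = 1/21 > 0, so some outcome avoids every A_i.

31·p = 20/21 ≈ 0.952381; existence CERTIFIED by the union bound.


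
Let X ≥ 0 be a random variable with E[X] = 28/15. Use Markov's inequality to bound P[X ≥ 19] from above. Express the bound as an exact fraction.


μ = E[X] = 28/15, a = 19.
Markov: P[X ≥ 19] ≤ μ/a = (28/15)/19 = 28/285.
Numerically: ≈ 0.09825.
(Since a = 19 > μ = 1.86667, the bound 28/285 is < 1 and informative.)

P[X ≥ 19] ≤ 28/285 ≈ 0.09825.


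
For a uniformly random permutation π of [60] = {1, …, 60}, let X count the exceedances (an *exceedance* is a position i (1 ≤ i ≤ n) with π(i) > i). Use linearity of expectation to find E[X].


Write X = Σ_{i=1}^{60} X_i, where X_i = 1_{π(i) > i}.
For each fixed i, π(i) is uniform over {1, …, 60} (marginal of a uniform permutation), so P[π(i) > i] = (n − i)/n. Summing: Σ_{i=1}^{60} (n − i)/n = (0 + 1 + … + 59)/60 = 60(60 − 1)/(2·60) = (60 − 1)/2.
Hence E[X] = Σ_{i=1}^{60} (60 − i)/60 = 59/2 ≈ 29.500.

E[X] = 59/2 = 29.500.


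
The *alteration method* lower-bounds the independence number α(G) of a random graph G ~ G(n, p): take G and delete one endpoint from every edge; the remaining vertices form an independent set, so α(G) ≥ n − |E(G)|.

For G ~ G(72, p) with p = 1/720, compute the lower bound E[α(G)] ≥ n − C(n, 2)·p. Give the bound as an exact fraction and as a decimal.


E[|E(G)|] = C(72, 2)·p = 2556 · (1/720) = 71/20.
E[α(G)] ≥ n − E[|E(G)|] = 72 − 71/20 = 1369/20.
Numerically: ≈ 68.45000.
(This is only a lower bound; the true E[α(G)] may be larger.)

E[α(G)] ≥ 1369/20 ≈ 68.45000.
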